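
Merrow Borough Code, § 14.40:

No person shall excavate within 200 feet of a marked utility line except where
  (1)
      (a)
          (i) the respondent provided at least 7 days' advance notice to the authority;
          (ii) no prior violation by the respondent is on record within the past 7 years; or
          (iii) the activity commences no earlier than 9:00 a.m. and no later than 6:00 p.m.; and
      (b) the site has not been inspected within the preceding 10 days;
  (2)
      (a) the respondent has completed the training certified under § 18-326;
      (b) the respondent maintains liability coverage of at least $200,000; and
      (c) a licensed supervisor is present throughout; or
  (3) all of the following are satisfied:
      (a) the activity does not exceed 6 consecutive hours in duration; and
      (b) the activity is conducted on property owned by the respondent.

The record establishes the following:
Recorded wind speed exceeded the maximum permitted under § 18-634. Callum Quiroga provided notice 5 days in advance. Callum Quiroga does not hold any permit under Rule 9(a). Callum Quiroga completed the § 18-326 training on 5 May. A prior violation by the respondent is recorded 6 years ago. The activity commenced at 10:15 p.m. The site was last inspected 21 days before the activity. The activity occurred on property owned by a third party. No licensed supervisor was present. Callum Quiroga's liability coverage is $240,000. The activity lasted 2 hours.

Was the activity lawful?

No — unlawful.

(i) ≥7 days' notice — not met.
(ii) no prior violation — not satisfied.
(iii) start within hours — fails.
(a): F OR F OR F → false.
(b) not (site inspected) — satisfied.
(1) = F AND T = false.
(a) training certified — satisfied.
(b) coverage ≥ $200,000 — holds.
(c) supervisor present — not satisfied.
(2) = T AND T AND F = false.
(a) ≤ 6 hrs duration — holds.
(b) own property — not satisfied.
(3): T AND F → false.
Overall: F OR F OR F → false.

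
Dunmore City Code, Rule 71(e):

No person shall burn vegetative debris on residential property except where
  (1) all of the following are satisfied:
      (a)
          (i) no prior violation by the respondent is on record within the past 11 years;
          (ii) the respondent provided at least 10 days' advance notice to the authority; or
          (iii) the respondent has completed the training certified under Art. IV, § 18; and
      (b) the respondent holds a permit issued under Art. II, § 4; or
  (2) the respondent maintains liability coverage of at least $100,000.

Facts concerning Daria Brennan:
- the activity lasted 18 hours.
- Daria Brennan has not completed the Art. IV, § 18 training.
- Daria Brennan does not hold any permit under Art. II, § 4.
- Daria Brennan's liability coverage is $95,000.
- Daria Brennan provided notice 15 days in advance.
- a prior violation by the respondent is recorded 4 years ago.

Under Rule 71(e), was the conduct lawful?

(i) no prior violation — not satisfied.
(ii) ≥10 days' notice — holds.
(iii) training certified — not satisfied.
(a): F OR T OR F → true.
(b) holds permit — not satisfied.
(1) = T AND F = false.
(2) coverage ≥ $100,000 — fails.
Overall: F OR F → false.

No — unlawful.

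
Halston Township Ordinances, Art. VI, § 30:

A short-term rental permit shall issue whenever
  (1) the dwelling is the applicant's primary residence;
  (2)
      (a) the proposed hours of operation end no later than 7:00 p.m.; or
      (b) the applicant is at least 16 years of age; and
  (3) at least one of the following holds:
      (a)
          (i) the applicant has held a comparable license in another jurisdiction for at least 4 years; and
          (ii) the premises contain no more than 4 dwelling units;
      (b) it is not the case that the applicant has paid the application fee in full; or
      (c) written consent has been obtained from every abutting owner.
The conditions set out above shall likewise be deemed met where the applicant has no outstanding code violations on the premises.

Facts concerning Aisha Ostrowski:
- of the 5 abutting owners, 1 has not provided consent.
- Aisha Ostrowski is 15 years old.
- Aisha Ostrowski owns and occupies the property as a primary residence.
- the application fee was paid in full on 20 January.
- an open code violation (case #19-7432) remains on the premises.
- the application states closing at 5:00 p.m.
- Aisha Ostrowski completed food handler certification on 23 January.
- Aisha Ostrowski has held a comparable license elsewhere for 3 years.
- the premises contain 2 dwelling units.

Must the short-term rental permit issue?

No — denied.

(1) primary residence — met.
(a) closes by 7 p.m. — holds.
(b) age ≥ 16 — fails.
So (2) is satisfied (T OR F).
(i) prior license ≥ 4 yr — not met.
(ii) ≤ 4 units — holds.
(a): F AND T → false.
(b) not (fee paid) — not satisfied.
(c) all abutters consent — not satisfied.
So (3) is not satisfied (F OR F OR F).
Overall: T AND T AND F → false.
Exception (no code violations) — not satisfied.
Result: main false OR exception false → false.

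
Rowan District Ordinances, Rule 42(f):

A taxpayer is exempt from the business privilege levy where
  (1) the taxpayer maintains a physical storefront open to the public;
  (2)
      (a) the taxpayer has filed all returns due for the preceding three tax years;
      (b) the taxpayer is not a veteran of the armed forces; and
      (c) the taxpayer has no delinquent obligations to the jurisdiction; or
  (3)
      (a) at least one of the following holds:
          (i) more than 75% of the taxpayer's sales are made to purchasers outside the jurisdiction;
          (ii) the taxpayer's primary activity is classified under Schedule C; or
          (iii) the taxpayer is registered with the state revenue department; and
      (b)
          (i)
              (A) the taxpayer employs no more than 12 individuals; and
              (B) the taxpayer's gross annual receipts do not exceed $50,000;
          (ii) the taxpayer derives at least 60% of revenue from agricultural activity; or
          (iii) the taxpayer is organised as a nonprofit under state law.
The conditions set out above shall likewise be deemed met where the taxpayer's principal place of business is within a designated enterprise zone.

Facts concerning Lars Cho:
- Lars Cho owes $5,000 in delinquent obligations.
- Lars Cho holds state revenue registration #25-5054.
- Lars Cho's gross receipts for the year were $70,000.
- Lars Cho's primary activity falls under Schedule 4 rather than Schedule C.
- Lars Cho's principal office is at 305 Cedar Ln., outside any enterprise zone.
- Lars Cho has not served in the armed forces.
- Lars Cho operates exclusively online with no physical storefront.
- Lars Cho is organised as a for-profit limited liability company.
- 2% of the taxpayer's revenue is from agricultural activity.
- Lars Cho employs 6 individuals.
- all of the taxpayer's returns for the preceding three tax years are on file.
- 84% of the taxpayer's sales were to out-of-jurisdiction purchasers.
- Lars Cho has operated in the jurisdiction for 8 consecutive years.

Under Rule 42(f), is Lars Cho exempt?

No — not exempt.

(1) has storefront — fails.
(a) returns current — satisfied.
(b) not (veteran) — met.
(c) no delinquency — fails.
So (2) is not satisfied (T AND T AND F).
(i) >75% out-of-jur. sales — holds.
(ii) Schedule C activity — fails.
(iii) state-registered — met.
(a) = T OR F OR T = true.
(A) ≤ 12 employees — met.
(B) receipts ≤ $50,000 — not satisfied.
So (i) is not satisfied (T AND F).
(ii) ≥60% agricultural — fails.
(iii) nonprofit — fails.
(b): F OR F OR F → false.
(3): T AND F → false.
Overall = F OR F OR F = false.
Exception (in enterprise zone) — not satisfied.
Result: main false OR exception false → false.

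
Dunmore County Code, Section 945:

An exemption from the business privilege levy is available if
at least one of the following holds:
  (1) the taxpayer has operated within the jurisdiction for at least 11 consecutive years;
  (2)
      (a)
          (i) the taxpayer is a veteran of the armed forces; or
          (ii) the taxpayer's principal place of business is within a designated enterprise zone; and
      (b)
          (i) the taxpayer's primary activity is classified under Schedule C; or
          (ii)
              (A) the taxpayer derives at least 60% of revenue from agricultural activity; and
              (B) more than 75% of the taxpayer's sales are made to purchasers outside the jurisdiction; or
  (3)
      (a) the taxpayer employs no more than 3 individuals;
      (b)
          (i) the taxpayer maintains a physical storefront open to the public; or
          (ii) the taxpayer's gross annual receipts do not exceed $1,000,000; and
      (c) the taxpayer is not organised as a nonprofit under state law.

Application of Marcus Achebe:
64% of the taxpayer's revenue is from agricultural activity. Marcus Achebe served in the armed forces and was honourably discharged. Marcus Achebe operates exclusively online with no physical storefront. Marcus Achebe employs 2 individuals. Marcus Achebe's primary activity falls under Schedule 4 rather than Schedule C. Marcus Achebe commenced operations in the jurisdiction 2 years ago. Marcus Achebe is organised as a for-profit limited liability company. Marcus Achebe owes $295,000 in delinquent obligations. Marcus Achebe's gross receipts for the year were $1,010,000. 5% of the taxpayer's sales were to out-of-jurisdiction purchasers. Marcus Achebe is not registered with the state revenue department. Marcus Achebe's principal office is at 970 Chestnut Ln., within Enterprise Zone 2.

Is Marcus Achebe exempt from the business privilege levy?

No — not exempt.

(1) ≥ 11 yrs in jurisdiction — fails.
(i) veteran — holds.
(ii) in enterprise zone — holds.
(a) = T OR T = true.
(i) Schedule C activity — not satisfied.
(A) ≥60% agricultural — holds.
(B) >75% out-of-jur. sales — not met.
(ii) = T AND F = false.
So (b) is not satisfied (F OR F).
(2): T AND F → false.
(a) ≤ 3 employees — met.
(i) has storefront — not satisfied.
(ii) receipts ≤ $1,000,000 — not satisfied.
(b): F OR F → false.
(c) not (nonprofit) — holds.
(3): T AND F AND T → false.
Overall: F OR F OR F → false.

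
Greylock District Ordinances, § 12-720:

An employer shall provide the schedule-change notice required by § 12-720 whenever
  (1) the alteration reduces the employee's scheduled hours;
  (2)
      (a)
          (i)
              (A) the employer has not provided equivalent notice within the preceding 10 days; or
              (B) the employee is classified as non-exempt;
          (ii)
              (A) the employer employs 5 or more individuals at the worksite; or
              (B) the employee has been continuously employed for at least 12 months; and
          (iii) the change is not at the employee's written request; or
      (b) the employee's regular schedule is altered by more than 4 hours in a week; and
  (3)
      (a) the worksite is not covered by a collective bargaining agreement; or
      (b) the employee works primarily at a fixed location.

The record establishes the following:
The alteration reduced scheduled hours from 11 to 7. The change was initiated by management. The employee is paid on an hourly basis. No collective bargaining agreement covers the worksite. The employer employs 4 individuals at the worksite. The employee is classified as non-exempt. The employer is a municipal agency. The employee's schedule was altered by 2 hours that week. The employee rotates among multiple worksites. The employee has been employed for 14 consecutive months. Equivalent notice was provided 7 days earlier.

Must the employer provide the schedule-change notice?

Yes — required.

(1) hours reduced — satisfied.
(A) no recent notice — fails.
(B) non-exempt — met.
So (i) is satisfied (F OR T).
(A) ≥ 5 at site — not satisfied.
(B) tenure ≥ 12 mo. — met.
So (ii) is satisfied (F OR T).
(iii) not employee-requested — met.
(a) = T AND T AND T = true.
(b) schedule shift > 4h — fails.
So (2) is satisfied (T OR F).
(a) no CBA — met.
(b) fixed location — fails.
So (3) is satisfied (T OR F).
Overall: T AND T AND T → true.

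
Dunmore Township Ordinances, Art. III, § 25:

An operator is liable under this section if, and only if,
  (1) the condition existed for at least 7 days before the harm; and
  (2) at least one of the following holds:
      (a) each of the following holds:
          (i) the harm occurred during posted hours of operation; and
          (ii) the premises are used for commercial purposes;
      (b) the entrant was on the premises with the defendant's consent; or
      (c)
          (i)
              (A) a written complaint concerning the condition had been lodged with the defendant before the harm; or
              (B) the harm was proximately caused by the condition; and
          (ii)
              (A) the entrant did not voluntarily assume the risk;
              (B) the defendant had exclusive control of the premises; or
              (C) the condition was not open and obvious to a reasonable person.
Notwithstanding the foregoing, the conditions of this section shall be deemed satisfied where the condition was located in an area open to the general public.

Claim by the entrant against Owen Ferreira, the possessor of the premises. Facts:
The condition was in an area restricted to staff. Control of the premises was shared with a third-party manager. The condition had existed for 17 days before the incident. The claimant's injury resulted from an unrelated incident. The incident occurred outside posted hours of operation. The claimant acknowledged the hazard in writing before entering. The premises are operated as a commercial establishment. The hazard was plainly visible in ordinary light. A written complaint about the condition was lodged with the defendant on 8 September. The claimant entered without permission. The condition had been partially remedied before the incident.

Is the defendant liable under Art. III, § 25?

No — not liable.

(1) condition ≥7 days old — holds.
(i) during posted hours — fails.
(ii) commercial use — satisfied.
So (a) is not satisfied (F AND T).
(b) consent to enter — not met.
(A) complaint lodged — holds.
(B) proximate cause — not satisfied.
(i): T OR F → true.
(A) no assumed risk — not met.
(B) exclusive control — not satisfied.
(C) not open/obvious — not met.
So (ii) is not satisfied (F OR F OR F).
(c): T AND F → false.
(2) = F OR F OR F = false.
Overall = T AND F = false.
Exception (public area) — not satisfied.
Result: main false OR exception false → false.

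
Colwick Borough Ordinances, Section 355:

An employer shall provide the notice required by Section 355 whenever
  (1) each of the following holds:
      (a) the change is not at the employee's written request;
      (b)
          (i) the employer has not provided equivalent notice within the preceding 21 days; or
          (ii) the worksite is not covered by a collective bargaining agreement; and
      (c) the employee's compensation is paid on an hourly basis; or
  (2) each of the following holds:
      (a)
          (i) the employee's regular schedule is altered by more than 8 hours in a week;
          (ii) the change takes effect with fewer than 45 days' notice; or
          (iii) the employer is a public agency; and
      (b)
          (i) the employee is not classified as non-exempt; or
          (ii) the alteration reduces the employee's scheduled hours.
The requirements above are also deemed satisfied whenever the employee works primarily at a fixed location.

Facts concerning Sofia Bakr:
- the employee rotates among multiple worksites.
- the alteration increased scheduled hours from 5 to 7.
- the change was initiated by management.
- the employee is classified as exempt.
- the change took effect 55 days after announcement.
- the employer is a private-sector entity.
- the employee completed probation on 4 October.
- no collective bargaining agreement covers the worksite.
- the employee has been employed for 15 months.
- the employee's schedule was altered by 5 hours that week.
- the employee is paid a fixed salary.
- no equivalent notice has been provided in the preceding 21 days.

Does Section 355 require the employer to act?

(a) not employee-requested — satisfied.
(i) no recent notice — satisfied.
(ii) no CBA — satisfied.
(b): T OR T → true.
(c) hourly-paid — not satisfied.
So (1) is not satisfied (T AND T AND F).
(i) schedule shift > 8h — not satisfied.
(ii) < 45 days' notice — not met.
(iii) public agency — not met.
(a): F OR F OR F → false.
(i) not (non-exempt) — satisfied.
(ii) hours reduced — fails.
(b) = T OR F = true.
(2): F AND T → false.
Overall = F OR F = false.
Exception (fixed location) — not satisfied.
Result: main false OR exception false → false.

No — not required.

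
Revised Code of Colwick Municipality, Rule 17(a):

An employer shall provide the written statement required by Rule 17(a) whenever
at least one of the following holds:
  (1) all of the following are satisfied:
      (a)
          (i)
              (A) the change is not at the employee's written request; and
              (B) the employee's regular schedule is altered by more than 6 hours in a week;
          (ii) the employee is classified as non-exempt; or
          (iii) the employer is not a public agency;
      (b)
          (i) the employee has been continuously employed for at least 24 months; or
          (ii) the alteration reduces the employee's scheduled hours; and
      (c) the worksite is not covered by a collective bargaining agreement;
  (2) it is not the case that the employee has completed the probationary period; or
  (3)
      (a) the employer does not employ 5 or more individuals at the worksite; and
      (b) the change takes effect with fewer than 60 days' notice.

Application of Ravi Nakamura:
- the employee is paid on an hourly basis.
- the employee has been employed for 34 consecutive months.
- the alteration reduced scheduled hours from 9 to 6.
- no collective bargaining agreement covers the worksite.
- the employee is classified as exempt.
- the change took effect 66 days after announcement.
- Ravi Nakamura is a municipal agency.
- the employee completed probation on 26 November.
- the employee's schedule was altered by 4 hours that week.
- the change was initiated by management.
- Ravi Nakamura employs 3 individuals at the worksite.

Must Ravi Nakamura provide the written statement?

(A) not employee-requested — satisfied.
(B) schedule shift > 6h — not satisfied.
(i) = T AND F = false.
(ii) non-exempt — not satisfied.
(iii) not (public agency) — not met.
(a): F OR F OR F → false.
(i) tenure ≥ 24 mo. — holds.
(ii) hours reduced — holds.
So (b) is satisfied (T OR T).
(c) no CBA — met.
So (1) is not satisfied (F AND T AND T).
(2) not (past probation) — not satisfied.
(a) not (≥ 5 at site) — satisfied.
(b) < 60 days' notice — fails.
(3) = T AND F = false.
Overall: F OR F OR F → false.

No — not required.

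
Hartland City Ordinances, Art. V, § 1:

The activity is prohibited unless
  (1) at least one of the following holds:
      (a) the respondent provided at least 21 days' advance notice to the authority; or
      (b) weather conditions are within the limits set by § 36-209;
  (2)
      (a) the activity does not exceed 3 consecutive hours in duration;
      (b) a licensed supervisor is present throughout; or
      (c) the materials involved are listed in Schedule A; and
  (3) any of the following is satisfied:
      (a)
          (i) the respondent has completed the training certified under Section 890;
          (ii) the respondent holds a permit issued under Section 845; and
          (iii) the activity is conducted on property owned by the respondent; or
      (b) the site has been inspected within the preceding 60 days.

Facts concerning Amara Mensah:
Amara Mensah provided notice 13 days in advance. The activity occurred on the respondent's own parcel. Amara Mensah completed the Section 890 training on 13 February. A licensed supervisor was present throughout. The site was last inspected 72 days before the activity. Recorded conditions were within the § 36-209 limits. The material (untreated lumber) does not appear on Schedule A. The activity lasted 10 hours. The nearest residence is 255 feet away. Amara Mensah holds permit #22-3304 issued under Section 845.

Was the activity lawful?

Yes — lawful.

(a) ≥21 days' notice — not satisfied.
(b) weather ok — met.
(1) = F OR T = true.
(a) ≤ 3 hrs duration — fails.
(b) supervisor present — met.
(c) Schedule A material — not satisfied.
(2) = F OR T OR F = true.
(i) training certified — met.
(ii) holds permit — holds.
(iii) own property — holds.
So (a) is satisfied (T AND T AND T).
(b) site inspected — not satisfied.
So (3) is satisfied (T OR F).
So Overall is satisfied (T AND T AND T).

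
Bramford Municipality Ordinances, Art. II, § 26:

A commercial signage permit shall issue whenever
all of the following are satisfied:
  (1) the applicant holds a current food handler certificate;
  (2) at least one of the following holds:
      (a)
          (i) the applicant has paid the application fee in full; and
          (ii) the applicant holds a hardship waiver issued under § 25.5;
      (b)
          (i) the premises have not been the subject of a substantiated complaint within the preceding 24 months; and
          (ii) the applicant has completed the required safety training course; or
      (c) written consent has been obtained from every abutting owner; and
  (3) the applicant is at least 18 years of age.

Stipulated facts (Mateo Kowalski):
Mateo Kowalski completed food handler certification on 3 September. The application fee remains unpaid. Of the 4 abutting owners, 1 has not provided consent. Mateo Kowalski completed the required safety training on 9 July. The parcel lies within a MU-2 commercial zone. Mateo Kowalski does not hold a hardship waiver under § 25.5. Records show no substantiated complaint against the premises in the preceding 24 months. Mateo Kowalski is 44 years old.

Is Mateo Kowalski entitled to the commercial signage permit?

(1) food handler cert. — met.
(i) fee paid — fails.
(ii) hardship waiver — not met.
So (a) is not satisfied (F AND F).
(i) no complaint in 24 mo. — holds.
(ii) safety training — holds.
(b): T AND T → true.
(c) all abutters consent — not satisfied.
(2) = F OR T OR F = true.
(3) age ≥ 18 — satisfied.
Overall: T AND T AND T → true.

Yes — granted.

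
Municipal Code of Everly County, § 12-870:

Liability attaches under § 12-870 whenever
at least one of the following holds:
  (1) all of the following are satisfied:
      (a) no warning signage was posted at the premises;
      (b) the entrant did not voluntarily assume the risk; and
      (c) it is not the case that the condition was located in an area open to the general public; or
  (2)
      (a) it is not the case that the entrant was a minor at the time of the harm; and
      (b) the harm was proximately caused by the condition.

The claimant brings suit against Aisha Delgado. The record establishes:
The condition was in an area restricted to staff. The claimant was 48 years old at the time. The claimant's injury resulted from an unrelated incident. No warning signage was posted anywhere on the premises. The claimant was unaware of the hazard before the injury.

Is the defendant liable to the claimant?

Yes — liable.

(a) no signage posted — met.
(b) no assumed risk — holds.
(c) not (public area) — met.
(1) = T AND T AND T = true.
(a) not (entrant a minor) — met.
(b) proximate cause — not met.
(2) = T AND F = false.
Overall: T OR F → true.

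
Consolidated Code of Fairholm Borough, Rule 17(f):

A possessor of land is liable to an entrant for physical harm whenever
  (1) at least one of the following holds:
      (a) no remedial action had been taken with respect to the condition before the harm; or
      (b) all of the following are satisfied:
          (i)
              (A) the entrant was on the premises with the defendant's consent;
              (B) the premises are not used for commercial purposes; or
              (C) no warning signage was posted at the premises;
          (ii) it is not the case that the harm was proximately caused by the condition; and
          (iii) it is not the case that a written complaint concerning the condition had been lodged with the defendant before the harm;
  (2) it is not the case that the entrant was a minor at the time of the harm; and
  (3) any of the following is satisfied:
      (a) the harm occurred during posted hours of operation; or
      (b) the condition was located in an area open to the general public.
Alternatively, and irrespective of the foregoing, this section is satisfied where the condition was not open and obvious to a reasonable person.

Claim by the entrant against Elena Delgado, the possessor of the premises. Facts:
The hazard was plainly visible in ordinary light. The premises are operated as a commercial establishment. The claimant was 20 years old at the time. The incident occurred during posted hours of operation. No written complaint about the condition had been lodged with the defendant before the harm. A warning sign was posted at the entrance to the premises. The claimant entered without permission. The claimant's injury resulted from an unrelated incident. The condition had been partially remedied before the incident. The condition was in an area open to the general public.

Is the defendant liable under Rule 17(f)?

(a) no remedial action — not satisfied.
(A) consent to enter — not met.
(B) not (commercial use) — not met.
(C) no signage posted — not satisfied.
(i): F OR F OR F → false.
(ii) not (proximate cause) — met.
(iii) not (complaint lodged) — holds.
(b): F AND T AND T → false.
(1): F OR F → false.
(2) not (entrant a minor) — satisfied.
(a) during posted hours — satisfied.
(b) public area — satisfied.
So (3) is satisfied (T OR T).
So Overall is not satisfied (F AND T AND T).
Exception (not open/obvious) — not satisfied.
Result: main false OR exception false → false.

No — not liable.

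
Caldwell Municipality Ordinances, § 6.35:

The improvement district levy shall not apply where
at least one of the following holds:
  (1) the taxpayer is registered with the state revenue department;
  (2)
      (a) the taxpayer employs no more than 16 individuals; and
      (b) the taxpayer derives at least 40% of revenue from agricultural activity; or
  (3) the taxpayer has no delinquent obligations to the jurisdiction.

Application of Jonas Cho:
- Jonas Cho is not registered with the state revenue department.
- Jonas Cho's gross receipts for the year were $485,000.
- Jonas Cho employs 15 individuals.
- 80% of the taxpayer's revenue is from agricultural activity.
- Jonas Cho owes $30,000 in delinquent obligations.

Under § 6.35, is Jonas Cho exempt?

Yes — exempt.

(1) state-registered — fails.
(a) ≤ 16 employees — holds.
(b) ≥40% agricultural — holds.
(2): T AND T → true.
(3) no delinquency — not satisfied.
Overall: F OR T OR F → true.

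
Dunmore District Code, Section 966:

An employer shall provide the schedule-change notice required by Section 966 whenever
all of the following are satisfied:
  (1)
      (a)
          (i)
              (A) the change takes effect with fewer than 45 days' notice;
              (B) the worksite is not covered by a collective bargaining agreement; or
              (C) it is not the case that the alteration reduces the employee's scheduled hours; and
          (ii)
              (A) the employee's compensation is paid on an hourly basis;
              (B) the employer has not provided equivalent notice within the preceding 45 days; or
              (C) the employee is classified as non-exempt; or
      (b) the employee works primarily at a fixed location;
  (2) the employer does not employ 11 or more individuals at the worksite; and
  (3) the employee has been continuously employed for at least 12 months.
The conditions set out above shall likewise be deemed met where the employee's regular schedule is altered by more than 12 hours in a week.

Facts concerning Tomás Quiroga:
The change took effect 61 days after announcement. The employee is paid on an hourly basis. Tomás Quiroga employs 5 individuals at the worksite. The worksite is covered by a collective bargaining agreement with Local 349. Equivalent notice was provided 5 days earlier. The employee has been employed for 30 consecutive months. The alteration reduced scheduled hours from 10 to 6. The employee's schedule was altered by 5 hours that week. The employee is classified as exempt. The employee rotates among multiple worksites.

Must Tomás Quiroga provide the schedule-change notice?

(A) < 45 days' notice — not met.
(B) no CBA — not satisfied.
(C) not (hours reduced) — fails.
So (i) is not satisfied (F OR F OR F).
(A) hourly-paid — holds.
(B) no recent notice — not satisfied.
(C) non-exempt — fails.
So (ii) is satisfied (T OR F OR F).
(a) = F AND T = false.
(b) fixed location — fails.
So (1) is not satisfied (F OR F).
(2) not (≥ 11 at site) — met.
(3) tenure ≥ 12 mo. — met.
Overall = F AND T AND T = false.
Exception (schedule shift > 12h) — not satisfied.
Result: main false OR exception false → false.

No — not required.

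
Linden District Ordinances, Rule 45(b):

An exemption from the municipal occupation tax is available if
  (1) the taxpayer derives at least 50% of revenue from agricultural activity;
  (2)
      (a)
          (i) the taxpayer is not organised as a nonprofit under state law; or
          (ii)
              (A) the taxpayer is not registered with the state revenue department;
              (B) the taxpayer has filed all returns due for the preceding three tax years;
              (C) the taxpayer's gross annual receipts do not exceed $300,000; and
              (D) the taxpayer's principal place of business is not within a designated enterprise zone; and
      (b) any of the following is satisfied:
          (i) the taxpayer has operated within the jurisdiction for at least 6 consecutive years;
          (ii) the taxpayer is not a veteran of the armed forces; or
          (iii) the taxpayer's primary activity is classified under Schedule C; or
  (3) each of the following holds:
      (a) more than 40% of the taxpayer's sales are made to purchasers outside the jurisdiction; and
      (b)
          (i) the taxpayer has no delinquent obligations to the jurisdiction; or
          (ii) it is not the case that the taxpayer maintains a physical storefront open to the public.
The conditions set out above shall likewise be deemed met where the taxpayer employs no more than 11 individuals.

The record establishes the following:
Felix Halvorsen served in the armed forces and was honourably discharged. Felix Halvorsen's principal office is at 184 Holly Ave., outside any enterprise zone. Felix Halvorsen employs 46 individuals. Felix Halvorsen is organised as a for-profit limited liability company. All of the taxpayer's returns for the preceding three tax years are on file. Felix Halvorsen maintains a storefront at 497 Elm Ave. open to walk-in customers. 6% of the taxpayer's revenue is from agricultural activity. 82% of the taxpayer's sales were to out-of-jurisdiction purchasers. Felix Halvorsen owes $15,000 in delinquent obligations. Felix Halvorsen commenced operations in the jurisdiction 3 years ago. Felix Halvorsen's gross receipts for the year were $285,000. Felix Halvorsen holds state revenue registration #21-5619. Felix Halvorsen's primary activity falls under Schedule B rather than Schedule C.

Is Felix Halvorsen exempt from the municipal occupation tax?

No — not exempt.

(1) ≥50% agricultural — fails.
(i) not (nonprofit) — met.
(A) not (state-registered) — fails.
(B) returns current — satisfied.
(C) receipts ≤ $300,000 — met.
(D) not (in enterprise zone) — met.
(ii): F AND T AND T AND T → false.
(a) = T OR F = true.
(i) ≥ 6 yrs in jurisdiction — not met.
(ii) not (veteran) — fails.
(iii) Schedule C activity — not met.
(b): F OR F OR F → false.
So (2) is not satisfied (T AND F).
(a) >40% out-of-jur. sales — holds.
(i) no delinquency — fails.
(ii) not (has storefront) — fails.
(b): F OR F → false.
(3) = T AND F = false.
So Overall is not satisfied (F OR F OR F).
Exception (≤ 11 employees) — not satisfied.
Result: main false OR exception false → false.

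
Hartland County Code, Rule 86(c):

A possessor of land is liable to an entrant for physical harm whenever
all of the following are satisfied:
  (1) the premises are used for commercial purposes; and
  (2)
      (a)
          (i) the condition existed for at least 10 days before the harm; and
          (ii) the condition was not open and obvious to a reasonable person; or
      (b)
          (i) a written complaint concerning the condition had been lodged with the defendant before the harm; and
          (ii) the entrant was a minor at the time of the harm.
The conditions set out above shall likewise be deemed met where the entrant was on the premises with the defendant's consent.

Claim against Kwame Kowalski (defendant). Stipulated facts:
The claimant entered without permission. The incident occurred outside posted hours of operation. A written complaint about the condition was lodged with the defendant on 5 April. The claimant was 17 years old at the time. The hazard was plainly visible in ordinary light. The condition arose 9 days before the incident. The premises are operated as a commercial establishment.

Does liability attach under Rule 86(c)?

(1) commercial use — holds.
(i) condition ≥10 days old — not met.
(ii) not open/obvious — not met.
(a) = F AND F = false.
(i) complaint lodged — holds.
(ii) entrant a minor — satisfied.
(b): T AND T → true.
So (2) is satisfied (F OR T).
Overall: T AND T → true.
Exception (consent to enter) — not satisfied.
Result: main true OR exception false → true.

Yes — liable.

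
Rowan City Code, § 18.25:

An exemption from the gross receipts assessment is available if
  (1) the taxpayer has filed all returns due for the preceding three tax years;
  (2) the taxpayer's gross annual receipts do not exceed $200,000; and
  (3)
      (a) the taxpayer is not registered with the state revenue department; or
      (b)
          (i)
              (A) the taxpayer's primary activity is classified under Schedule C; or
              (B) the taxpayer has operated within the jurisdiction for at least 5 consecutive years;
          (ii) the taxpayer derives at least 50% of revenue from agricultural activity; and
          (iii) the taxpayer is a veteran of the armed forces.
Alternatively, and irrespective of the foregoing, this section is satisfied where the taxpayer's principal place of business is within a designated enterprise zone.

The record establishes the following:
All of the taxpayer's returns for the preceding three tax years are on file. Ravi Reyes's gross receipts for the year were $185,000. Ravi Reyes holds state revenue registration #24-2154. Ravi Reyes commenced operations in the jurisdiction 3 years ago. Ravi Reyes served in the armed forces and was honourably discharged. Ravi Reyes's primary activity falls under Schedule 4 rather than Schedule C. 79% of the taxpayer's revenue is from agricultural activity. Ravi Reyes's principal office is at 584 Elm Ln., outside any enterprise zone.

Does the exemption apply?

No — not exempt.

(1) returns current — satisfied.
(2) receipts ≤ $200,000 — met.
(a) not (state-registered) — not met.
(A) Schedule C activity — not satisfied.
(B) ≥ 5 yrs in jurisdiction — not satisfied.
So (i) is not satisfied (F OR F).
(ii) ≥50% agricultural — satisfied.
(iii) veteran — satisfied.
(b): F AND T AND T → false.
(3): F OR F → false.
Overall = T AND T AND F = false.
Exception (in enterprise zone) — not satisfied.
Result: main false OR exception false → false.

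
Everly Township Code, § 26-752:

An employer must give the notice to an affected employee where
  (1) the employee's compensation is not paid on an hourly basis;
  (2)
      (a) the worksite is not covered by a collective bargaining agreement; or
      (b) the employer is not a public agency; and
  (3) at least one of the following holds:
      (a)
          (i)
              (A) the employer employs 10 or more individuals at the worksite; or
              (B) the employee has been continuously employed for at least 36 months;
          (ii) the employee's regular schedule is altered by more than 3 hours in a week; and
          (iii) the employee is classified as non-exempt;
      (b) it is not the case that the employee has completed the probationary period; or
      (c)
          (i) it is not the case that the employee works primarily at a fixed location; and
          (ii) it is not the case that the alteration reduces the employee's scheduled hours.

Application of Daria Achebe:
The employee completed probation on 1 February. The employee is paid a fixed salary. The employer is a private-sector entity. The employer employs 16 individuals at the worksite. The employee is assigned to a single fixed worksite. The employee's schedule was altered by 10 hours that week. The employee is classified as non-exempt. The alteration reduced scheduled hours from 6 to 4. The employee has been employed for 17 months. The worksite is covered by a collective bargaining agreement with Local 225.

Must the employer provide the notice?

(1) not (hourly-paid) — met.
(a) no CBA — not satisfied.
(b) not (public agency) — holds.
So (2) is satisfied (F OR T).
(A) ≥ 10 at site — satisfied.
(B) tenure ≥ 36 mo. — not satisfied.
So (i) is satisfied (T OR F).
(ii) schedule shift > 3h — holds.
(iii) non-exempt — met.
(a): T AND T AND T → true.
(b) not (past probation) — fails.
(i) not (fixed location) — not met.
(ii) not (hours reduced) — not met.
(c): F AND F → false.
(3): T OR F OR F → true.
Overall: T AND T AND T → true.

Yes — required.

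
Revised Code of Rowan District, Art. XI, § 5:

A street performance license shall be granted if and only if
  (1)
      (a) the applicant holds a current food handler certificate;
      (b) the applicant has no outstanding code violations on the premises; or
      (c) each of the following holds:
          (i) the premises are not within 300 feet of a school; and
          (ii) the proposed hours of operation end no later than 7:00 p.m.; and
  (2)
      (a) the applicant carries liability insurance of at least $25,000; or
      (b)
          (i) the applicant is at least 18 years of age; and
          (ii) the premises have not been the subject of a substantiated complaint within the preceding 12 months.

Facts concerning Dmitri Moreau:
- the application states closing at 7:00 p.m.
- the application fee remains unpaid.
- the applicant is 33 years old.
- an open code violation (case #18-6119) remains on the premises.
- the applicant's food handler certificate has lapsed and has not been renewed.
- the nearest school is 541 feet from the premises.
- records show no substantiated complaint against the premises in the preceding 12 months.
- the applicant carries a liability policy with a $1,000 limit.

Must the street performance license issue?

(a) food handler cert. — not satisfied.
(b) no code violations — fails.
(i) ≥300 ft from school — satisfied.
(ii) closes by 7 p.m. — met.
(c) = T AND T = true.
So (1) is satisfied (F OR F OR T).
(a) insurance ≥ $25,000 — not satisfied.
(i) age ≥ 18 — met.
(ii) no complaint in 12 mo. — met.
(b): T AND T → true.
(2) = F OR T = true.
So Overall is satisfied (T AND T).

Yes — granted.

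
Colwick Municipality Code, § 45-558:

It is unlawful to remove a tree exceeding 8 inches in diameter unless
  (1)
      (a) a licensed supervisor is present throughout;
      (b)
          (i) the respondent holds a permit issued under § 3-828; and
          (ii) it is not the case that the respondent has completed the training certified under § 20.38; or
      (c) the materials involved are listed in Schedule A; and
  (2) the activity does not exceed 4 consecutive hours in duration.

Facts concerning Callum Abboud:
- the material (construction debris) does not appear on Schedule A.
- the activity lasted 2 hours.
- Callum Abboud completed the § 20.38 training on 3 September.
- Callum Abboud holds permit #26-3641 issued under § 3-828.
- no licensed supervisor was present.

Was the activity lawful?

No — unlawful.

(a) supervisor present — fails.
(i) holds permit — holds.
(ii) not (training certified) — not met.
(b) = T AND F = false.
(c) Schedule A material — not satisfied.
So (1) is not satisfied (F OR F OR F).
(2) ≤ 4 hrs duration — satisfied.
Overall: F AND T → false.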